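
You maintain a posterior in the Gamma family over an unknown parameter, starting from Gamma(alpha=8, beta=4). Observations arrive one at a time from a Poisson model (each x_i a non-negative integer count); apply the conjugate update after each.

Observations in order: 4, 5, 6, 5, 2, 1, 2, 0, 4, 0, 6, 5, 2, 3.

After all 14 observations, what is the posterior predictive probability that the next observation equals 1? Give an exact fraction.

obs 1: x=4 → posterior Gamma(12, 5)
obs 2: x=5 → posterior Gamma(17, 6)
obs 3: x=6 → posterior Gamma(23, 7)
obs 4: x=5 → posterior Gamma(28, 8)
obs 5: x=2 → posterior Gamma(30, 9)
obs 6: x=1 → posterior Gamma(31, 10)
obs 7: x=2 → posterior Gamma(33, 11)
obs 8: x=0 → posterior Gamma(33, 12)
obs 9: x=4 → posterior Gamma(37, 13)
obs 10: x=0 → posterior Gamma(37, 14)
obs 11: x=6 → posterior Gamma(43, 15)
obs 12: x=5 → posterior Gamma(48, 16)
obs 13: x=2 → posterior Gamma(50, 17)
obs 14: x=3 → posterior Gamma(53, 18)

179357127593762581333136707344421836382463350940551246792222681595904/1129001324578697586834677702350194330797437762674602085830056130299321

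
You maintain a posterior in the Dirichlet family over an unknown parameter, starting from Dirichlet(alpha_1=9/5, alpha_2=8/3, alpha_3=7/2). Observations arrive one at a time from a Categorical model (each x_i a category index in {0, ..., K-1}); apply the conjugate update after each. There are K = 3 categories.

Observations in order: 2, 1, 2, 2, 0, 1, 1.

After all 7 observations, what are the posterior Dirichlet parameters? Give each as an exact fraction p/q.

alpha_1=14/5, alpha_2=17/3, alpha_3=13/2

obs 1: x=2 → posterior Dirichlet(9/5, 8/3, 9/2)
obs 2: x=1 → posterior Dirichlet(9/5, 11/3, 9/2)
obs 3: x=2 → posterior Dirichlet(9/5, 11/3, 11/2)
obs 4: x=2 → posterior Dirichlet(9/5, 11/3, 13/2)
obs 5: x=0 → posterior Dirichlet(14/5, 11/3, 13/2)
obs 6: x=1 → posterior Dirichlet(14/5, 14/3, 13/2)
obs 7: x=1 → posterior Dirichlet(14/5, 17/3, 13/2)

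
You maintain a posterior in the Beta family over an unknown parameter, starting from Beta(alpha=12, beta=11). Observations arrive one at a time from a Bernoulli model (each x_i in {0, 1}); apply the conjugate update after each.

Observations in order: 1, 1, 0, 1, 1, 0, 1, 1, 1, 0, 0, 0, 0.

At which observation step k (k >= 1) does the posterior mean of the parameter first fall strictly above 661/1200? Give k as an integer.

k = 2

obs 1: x=1 → posterior Beta(13, 11)
obs 2: x=1 → posterior Beta(14, 11)
obs 3: x=0 → posterior Beta(14, 12)
obs 4: x=1 → posterior Beta(15, 12)
obs 5: x=1 → posterior Beta(16, 12)
obs 6: x=0 → posterior Beta(16, 13)
obs 7: x=1 → posterior Beta(17, 13)
obs 8: x=1 → posterior Beta(18, 13)
obs 9: x=1 → posterior Beta(19, 13)
obs 10: x=0 → posterior Beta(19, 14)
obs 11: x=0 → posterior Beta(19, 15)
obs 12: x=0 → posterior Beta(19, 16)
obs 13: x=0 → posterior Beta(19, 17)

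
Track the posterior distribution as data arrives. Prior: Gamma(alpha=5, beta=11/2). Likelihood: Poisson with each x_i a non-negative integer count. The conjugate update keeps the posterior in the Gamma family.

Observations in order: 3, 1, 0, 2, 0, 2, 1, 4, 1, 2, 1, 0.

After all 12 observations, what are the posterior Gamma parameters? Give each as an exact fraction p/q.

obs 1: x=3 → posterior Gamma(8, 13/2)
obs 2: x=1 → posterior Gamma(9, 15/2)
obs 3: x=0 → posterior Gamma(9, 17/2)
obs 4: x=2 → posterior Gamma(11, 19/2)
obs 5: x=0 → posterior Gamma(11, 21/2)
obs 6: x=2 → posterior Gamma(13, 23/2)
obs 7: x=1 → posterior Gamma(14, 25/2)
obs 8: x=4 → posterior Gamma(18, 27/2)
obs 9: x=1 → posterior Gamma(19, 29/2)
obs 10: x=2 → posterior Gamma(21, 31/2)
obs 11: x=1 → posterior Gamma(22, 33/2)
obs 12: x=0 → posterior Gamma(22, 35/2)

alpha=22, beta=35/2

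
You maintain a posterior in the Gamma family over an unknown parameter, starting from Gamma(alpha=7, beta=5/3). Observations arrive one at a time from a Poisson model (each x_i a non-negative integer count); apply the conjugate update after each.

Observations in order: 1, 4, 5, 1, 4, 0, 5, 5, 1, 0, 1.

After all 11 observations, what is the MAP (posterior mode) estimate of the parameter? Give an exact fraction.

99/38

obs 1: x=1 → posterior Gamma(8, 8/3)
obs 2: x=4 → posterior Gamma(12, 11/3)
obs 3: x=5 → posterior Gamma(17, 14/3)
obs 4: x=1 → posterior Gamma(18, 17/3)
obs 5: x=4 → posterior Gamma(22, 20/3)
obs 6: x=0 → posterior Gamma(22, 23/3)
obs 7: x=5 → posterior Gamma(27, 26/3)
obs 8: x=5 → posterior Gamma(32, 29/3)
obs 9: x=1 → posterior Gamma(33, 32/3)
obs 10: x=0 → posterior Gamma(33, 35/3)
obs 11: x=1 → posterior Gamma(34, 38/3)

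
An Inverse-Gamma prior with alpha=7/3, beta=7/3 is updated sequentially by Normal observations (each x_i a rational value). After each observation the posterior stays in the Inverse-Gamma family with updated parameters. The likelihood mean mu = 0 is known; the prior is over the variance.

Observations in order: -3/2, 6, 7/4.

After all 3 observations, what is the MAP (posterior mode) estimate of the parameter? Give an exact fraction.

obs 1: x=-3/2 → posterior Inverse-Gamma(17/6, 83/24)
obs 2: x=6 → posterior Inverse-Gamma(10/3, 515/24)
obs 3: x=7/4 → posterior Inverse-Gamma(23/6, 2207/96)

2207/464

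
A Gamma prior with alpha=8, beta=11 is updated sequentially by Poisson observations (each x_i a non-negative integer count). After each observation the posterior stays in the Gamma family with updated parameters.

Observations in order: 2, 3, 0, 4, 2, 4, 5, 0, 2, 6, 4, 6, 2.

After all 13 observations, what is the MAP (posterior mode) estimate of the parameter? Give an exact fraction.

obs 1: x=2 → posterior Gamma(10, 12)
obs 2: x=3 → posterior Gamma(13, 13)
obs 3: x=0 → posterior Gamma(13, 14)
obs 4: x=4 → posterior Gamma(17, 15)
obs 5: x=2 → posterior Gamma(19, 16)
obs 6: x=4 → posterior Gamma(23, 17)
obs 7: x=5 → posterior Gamma(28, 18)
obs 8: x=0 → posterior Gamma(28, 19)
obs 9: x=2 → posterior Gamma(30, 20)
obs 10: x=6 → posterior Gamma(36, 21)
obs 11: x=4 → posterior Gamma(40, 22)
obs 12: x=6 → posterior Gamma(46, 23)
obs 13: x=2 → posterior Gamma(48, 24)

47/24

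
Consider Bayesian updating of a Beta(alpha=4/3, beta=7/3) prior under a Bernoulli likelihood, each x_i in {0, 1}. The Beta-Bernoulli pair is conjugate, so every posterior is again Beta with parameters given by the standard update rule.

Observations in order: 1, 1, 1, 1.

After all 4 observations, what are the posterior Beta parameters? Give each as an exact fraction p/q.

obs 1: x=1 → posterior Beta(7/3, 7/3)
obs 2: x=1 → posterior Beta(10/3, 7/3)
obs 3: x=1 → posterior Beta(13/3, 7/3)
obs 4: x=1 → posterior Beta(16/3, 7/3)

alpha=16/3, beta=7/3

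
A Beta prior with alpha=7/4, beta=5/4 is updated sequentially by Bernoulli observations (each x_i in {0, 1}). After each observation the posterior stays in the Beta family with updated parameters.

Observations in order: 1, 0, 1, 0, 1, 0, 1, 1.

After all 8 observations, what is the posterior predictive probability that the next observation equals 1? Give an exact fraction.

27/44

obs 1: x=1 → posterior Beta(11/4, 5/4)
obs 2: x=0 → posterior Beta(11/4, 9/4)
obs 3: x=1 → posterior Beta(15/4, 9/4)
obs 4: x=0 → posterior Beta(15/4, 13/4)
obs 5: x=1 → posterior Beta(19/4, 13/4)
obs 6: x=0 → posterior Beta(19/4, 17/4)
obs 7: x=1 → posterior Beta(23/4, 17/4)
obs 8: x=1 → posterior Beta(27/4, 17/4)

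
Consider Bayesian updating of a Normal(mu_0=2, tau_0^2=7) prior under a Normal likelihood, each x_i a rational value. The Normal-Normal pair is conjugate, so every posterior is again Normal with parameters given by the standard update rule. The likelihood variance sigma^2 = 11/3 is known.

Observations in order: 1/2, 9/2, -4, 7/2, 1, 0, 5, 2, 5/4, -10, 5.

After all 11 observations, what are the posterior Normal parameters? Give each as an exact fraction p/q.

mu_0=823/968, tau_0^2=7/22

obs 1: x=1/2 → posterior Normal(65/64, 77/32)
obs 2: x=9/2 → posterior Normal(127/53, 77/53)
obs 3: x=-4 → posterior Normal(43/74, 77/74)
obs 4: x=7/2 → posterior Normal(233/190, 77/95)
obs 5: x=1 → posterior Normal(275/232, 77/116)
obs 6: x=0 → posterior Normal(275/274, 77/137)
obs 7: x=5 → posterior Normal(485/316, 77/158)
obs 8: x=2 → posterior Normal(569/358, 77/179)
obs 9: x=5/4 → posterior Normal(1243/800, 77/200)
obs 10: x=-10 → posterior Normal(31/68, 77/221)
obs 11: x=5 → posterior Normal(823/968, 7/22)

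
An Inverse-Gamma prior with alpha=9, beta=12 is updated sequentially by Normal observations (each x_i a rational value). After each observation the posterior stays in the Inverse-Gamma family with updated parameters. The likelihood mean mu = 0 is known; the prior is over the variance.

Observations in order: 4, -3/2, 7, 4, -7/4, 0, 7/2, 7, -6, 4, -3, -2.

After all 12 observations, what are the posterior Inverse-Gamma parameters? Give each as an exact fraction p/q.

alpha=15, beta=3785/32

obs 1: x=4 → posterior Inverse-Gamma(19/2, 20)
obs 2: x=-3/2 → posterior Inverse-Gamma(10, 169/8)
obs 3: x=7 → posterior Inverse-Gamma(21/2, 365/8)
obs 4: x=4 → posterior Inverse-Gamma(11, 429/8)
obs 5: x=-7/4 → posterior Inverse-Gamma(23/2, 1765/32)
obs 6: x=0 → posterior Inverse-Gamma(12, 1765/32)
obs 7: x=7/2 → posterior Inverse-Gamma(25/2, 1961/32)
obs 8: x=7 → posterior Inverse-Gamma(13, 2745/32)
obs 9: x=-6 → posterior Inverse-Gamma(27/2, 3321/32)
obs 10: x=4 → posterior Inverse-Gamma(14, 3577/32)
obs 11: x=-3 → posterior Inverse-Gamma(29/2, 3721/32)
obs 12: x=-2 → posterior Inverse-Gamma(15, 3785/32)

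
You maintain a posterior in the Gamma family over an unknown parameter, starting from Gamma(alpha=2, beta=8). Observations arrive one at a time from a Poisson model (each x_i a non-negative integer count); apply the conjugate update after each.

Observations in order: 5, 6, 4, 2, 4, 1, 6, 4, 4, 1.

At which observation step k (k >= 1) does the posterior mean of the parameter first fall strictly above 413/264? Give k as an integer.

k = 4

obs 1: x=5 → posterior Gamma(7, 9)
obs 2: x=6 → posterior Gamma(13, 10)
obs 3: x=4 → posterior Gamma(17, 11)
obs 4: x=2 → posterior Gamma(19, 12)
obs 5: x=4 → posterior Gamma(23, 13)
obs 6: x=1 → posterior Gamma(24, 14)
obs 7: x=6 → posterior Gamma(30, 15)
obs 8: x=4 → posterior Gamma(34, 16)
obs 9: x=4 → posterior Gamma(38, 17)
obs 10: x=1 → posterior Gamma(39, 18)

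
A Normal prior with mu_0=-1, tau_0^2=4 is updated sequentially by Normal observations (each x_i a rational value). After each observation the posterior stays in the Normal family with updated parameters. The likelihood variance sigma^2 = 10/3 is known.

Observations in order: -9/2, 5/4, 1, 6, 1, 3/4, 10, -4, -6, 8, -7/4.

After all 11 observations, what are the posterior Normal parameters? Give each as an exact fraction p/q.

mu_0=131/142, tau_0^2=20/71

obs 1: x=-9/2 → posterior Normal(-32/11, 20/11)
obs 2: x=5/4 → posterior Normal(-49/34, 20/17)
obs 3: x=1 → posterior Normal(-37/46, 20/23)
obs 4: x=6 → posterior Normal(35/58, 20/29)
obs 5: x=1 → posterior Normal(47/70, 4/7)
obs 6: x=3/4 → posterior Normal(28/41, 20/41)
obs 7: x=10 → posterior Normal(88/47, 20/47)
obs 8: x=-4 → posterior Normal(64/53, 20/53)
obs 9: x=-6 → posterior Normal(28/59, 20/59)
obs 10: x=8 → posterior Normal(76/65, 4/13)
obs 11: x=-7/4 → posterior Normal(131/142, 20/71)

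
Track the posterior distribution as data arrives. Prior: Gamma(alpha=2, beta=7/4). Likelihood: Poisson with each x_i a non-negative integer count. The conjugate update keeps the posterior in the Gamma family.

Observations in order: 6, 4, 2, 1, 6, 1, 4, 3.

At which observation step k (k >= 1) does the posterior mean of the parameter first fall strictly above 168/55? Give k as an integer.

k = 2

obs 1: x=6 → posterior Gamma(8, 11/4)
obs 2: x=4 → posterior Gamma(12, 15/4)
obs 3: x=2 → posterior Gamma(14, 19/4)
obs 4: x=1 → posterior Gamma(15, 23/4)
obs 5: x=6 → posterior Gamma(21, 27/4)
obs 6: x=1 → posterior Gamma(22, 31/4)
obs 7: x=4 → posterior Gamma(26, 35/4)
obs 8: x=3 → posterior Gamma(29, 39/4)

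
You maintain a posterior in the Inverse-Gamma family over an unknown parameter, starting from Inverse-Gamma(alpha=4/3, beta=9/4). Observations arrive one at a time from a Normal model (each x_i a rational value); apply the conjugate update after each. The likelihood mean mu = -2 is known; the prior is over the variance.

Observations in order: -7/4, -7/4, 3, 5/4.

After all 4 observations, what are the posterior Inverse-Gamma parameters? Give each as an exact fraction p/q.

obs 1: x=-7/4 → posterior Inverse-Gamma(11/6, 73/32)
obs 2: x=-7/4 → posterior Inverse-Gamma(7/3, 37/16)
obs 3: x=3 → posterior Inverse-Gamma(17/6, 237/16)
obs 4: x=5/4 → posterior Inverse-Gamma(10/3, 643/32)

alpha=10/3, beta=643/32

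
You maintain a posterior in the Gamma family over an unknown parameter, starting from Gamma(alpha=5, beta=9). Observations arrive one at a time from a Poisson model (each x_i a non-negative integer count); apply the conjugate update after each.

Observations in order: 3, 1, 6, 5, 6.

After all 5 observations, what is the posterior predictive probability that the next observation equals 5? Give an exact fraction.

3325051019685747986177759125700608/106528366240491159260272979736328125

obs 1: x=3 → posterior Gamma(8, 10)
obs 2: x=1 → posterior Gamma(9, 11)
obs 3: x=6 → posterior Gamma(15, 12)
obs 4: x=5 → posterior Gamma(20, 13)
obs 5: x=6 → posterior Gamma(26, 14)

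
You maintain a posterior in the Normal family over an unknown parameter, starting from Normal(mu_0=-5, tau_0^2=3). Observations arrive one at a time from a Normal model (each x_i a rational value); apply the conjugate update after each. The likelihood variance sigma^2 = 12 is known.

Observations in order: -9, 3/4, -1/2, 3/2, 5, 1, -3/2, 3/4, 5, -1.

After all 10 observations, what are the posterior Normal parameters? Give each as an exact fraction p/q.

mu_0=-9/7, tau_0^2=6/7

obs 1: x=-9 → posterior Normal(-29/5, 12/5)
obs 2: x=3/4 → posterior Normal(-113/24, 2)
obs 3: x=-1/2 → posterior Normal(-115/28, 12/7)
obs 4: x=3/2 → posterior Normal(-109/32, 3/2)
obs 5: x=5 → posterior Normal(-89/36, 4/3)
obs 6: x=1 → posterior Normal(-17/8, 6/5)
obs 7: x=-3/2 → posterior Normal(-91/44, 12/11)
obs 8: x=3/4 → posterior Normal(-11/6, 1)
obs 9: x=5 → posterior Normal(-17/13, 12/13)
obs 10: x=-1 → posterior Normal(-9/7, 6/7)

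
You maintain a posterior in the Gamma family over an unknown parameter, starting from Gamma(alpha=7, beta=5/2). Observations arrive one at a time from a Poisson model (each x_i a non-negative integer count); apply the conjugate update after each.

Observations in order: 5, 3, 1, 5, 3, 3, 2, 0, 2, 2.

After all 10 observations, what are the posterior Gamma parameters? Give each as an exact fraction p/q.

obs 1: x=5 → posterior Gamma(12, 7/2)
obs 2: x=3 → posterior Gamma(15, 9/2)
obs 3: x=1 → posterior Gamma(16, 11/2)
obs 4: x=5 → posterior Gamma(21, 13/2)
obs 5: x=3 → posterior Gamma(24, 15/2)
obs 6: x=3 → posterior Gamma(27, 17/2)
obs 7: x=2 → posterior Gamma(29, 19/2)
obs 8: x=0 → posterior Gamma(29, 21/2)
obs 9: x=2 → posterior Gamma(31, 23/2)
obs 10: x=2 → posterior Gamma(33, 25/2)

alpha=33, beta=25/2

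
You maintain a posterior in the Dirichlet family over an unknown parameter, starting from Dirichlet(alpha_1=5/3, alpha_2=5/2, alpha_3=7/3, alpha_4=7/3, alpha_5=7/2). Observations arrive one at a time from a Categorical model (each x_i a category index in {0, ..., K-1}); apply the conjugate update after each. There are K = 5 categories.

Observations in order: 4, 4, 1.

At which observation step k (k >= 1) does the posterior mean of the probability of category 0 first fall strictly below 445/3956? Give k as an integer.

k = 3

obs 1: x=4 → posterior Dirichlet(5/3, 5/2, 7/3, 7/3, 9/2)
obs 2: x=4 → posterior Dirichlet(5/3, 5/2, 7/3, 7/3, 11/2)
obs 3: x=1 → posterior Dirichlet(5/3, 7/2, 7/3, 7/3, 11/2)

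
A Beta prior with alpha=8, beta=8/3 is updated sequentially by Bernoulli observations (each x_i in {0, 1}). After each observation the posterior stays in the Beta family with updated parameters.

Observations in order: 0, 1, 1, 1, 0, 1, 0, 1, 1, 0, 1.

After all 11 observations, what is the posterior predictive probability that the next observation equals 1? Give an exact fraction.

obs 1: x=0 → posterior Beta(8, 11/3)
obs 2: x=1 → posterior Beta(9, 11/3)
obs 3: x=1 → posterior Beta(10, 11/3)
obs 4: x=1 → posterior Beta(11, 11/3)
obs 5: x=0 → posterior Beta(11, 14/3)
obs 6: x=1 → posterior Beta(12, 14/3)
obs 7: x=0 → posterior Beta(12, 17/3)
obs 8: x=1 → posterior Beta(13, 17/3)
obs 9: x=1 → posterior Beta(14, 17/3)
obs 10: x=0 → posterior Beta(14, 20/3)
obs 11: x=1 → posterior Beta(15, 20/3)

9/13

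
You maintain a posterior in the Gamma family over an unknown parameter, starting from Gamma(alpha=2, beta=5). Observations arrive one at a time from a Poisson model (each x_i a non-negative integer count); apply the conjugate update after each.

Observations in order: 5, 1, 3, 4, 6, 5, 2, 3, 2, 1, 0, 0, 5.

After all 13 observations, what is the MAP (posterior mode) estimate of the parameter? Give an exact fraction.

19/9

obs 1: x=5 → posterior Gamma(7, 6)
obs 2: x=1 → posterior Gamma(8, 7)
obs 3: x=3 → posterior Gamma(11, 8)
obs 4: x=4 → posterior Gamma(15, 9)
obs 5: x=6 → posterior Gamma(21, 10)
obs 6: x=5 → posterior Gamma(26, 11)
obs 7: x=2 → posterior Gamma(28, 12)
obs 8: x=3 → posterior Gamma(31, 13)
obs 9: x=2 → posterior Gamma(33, 14)
obs 10: x=1 → posterior Gamma(34, 15)
obs 11: x=0 → posterior Gamma(34, 16)
obs 12: x=0 → posterior Gamma(34, 17)
obs 13: x=5 → posterior Gamma(39, 18)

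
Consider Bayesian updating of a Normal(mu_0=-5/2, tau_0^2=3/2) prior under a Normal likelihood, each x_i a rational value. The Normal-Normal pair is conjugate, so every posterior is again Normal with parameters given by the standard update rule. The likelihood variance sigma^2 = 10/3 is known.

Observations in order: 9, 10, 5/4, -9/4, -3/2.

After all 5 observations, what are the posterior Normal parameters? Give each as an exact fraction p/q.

mu_0=197/130, tau_0^2=6/13

obs 1: x=9 → posterior Normal(31/29, 30/29)
obs 2: x=10 → posterior Normal(121/38, 15/19)
obs 3: x=5/4 → posterior Normal(529/188, 30/47)
obs 4: x=-9/4 → posterior Normal(2, 15/28)
obs 5: x=-3/2 → posterior Normal(197/130, 6/13)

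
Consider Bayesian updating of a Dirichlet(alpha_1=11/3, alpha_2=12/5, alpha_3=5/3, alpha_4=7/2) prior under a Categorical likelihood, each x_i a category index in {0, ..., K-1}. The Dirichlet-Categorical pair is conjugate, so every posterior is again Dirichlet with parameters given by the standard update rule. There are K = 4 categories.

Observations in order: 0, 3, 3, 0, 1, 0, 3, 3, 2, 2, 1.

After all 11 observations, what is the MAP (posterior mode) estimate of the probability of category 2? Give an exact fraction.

80/547

obs 1: x=0 → posterior Dirichlet(14/3, 12/5, 5/3, 7/2)
obs 2: x=3 → posterior Dirichlet(14/3, 12/5, 5/3, 9/2)
obs 3: x=3 → posterior Dirichlet(14/3, 12/5, 5/3, 11/2)
obs 4: x=0 → posterior Dirichlet(17/3, 12/5, 5/3, 11/2)
obs 5: x=1 → posterior Dirichlet(17/3, 17/5, 5/3, 11/2)
obs 6: x=0 → posterior Dirichlet(20/3, 17/5, 5/3, 11/2)
obs 7: x=3 → posterior Dirichlet(20/3, 17/5, 5/3, 13/2)
obs 8: x=3 → posterior Dirichlet(20/3, 17/5, 5/3, 15/2)
obs 9: x=2 → posterior Dirichlet(20/3, 17/5, 8/3, 15/2)
obs 10: x=2 → posterior Dirichlet(20/3, 17/5, 11/3, 15/2)
obs 11: x=1 → posterior Dirichlet(20/3, 22/5, 11/3, 15/2)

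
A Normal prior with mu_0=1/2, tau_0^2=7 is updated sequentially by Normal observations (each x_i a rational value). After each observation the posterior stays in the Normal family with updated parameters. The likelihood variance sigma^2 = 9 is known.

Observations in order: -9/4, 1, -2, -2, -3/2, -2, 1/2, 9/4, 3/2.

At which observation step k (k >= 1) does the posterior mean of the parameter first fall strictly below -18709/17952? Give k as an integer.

k = 6

obs 1: x=-9/4 → posterior Normal(-45/64, 63/16)
obs 2: x=1 → posterior Normal(-17/92, 63/23)
obs 3: x=-2 → posterior Normal(-73/120, 21/10)
obs 4: x=-2 → posterior Normal(-129/148, 63/37)
obs 5: x=-3/2 → posterior Normal(-171/176, 63/44)
obs 6: x=-2 → posterior Normal(-227/204, 21/17)
obs 7: x=1/2 → posterior Normal(-213/232, 63/58)
obs 8: x=9/4 → posterior Normal(-15/26, 63/65)
obs 9: x=3/2 → posterior Normal(-3/8, 7/8)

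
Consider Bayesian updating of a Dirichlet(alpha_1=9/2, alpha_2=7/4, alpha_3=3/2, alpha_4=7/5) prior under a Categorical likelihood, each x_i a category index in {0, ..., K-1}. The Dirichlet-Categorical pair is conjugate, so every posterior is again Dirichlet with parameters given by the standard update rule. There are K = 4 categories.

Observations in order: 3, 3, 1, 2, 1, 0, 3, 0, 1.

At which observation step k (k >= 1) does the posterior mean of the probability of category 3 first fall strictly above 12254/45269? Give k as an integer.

k = 2

obs 1: x=3 → posterior Dirichlet(9/2, 7/4, 3/2, 12/5)
obs 2: x=3 → posterior Dirichlet(9/2, 7/4, 3/2, 17/5)
obs 3: x=1 → posterior Dirichlet(9/2, 11/4, 3/2, 17/5)
obs 4: x=2 → posterior Dirichlet(9/2, 11/4, 5/2, 17/5)
obs 5: x=1 → posterior Dirichlet(9/2, 15/4, 5/2, 17/5)
obs 6: x=0 → posterior Dirichlet(11/2, 15/4, 5/2, 17/5)
obs 7: x=3 → posterior Dirichlet(11/2, 15/4, 5/2, 22/5)
obs 8: x=0 → posterior Dirichlet(13/2, 15/4, 5/2, 22/5)
obs 9: x=1 → posterior Dirichlet(13/2, 19/4, 5/2, 22/5)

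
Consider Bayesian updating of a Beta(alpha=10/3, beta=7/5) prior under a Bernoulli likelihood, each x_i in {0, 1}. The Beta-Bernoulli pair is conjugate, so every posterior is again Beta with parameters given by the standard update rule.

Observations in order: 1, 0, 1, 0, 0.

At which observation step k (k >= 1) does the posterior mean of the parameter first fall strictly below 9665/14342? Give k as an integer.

obs 1: x=1 → posterior Beta(13/3, 7/5)
obs 2: x=0 → posterior Beta(13/3, 12/5)
obs 3: x=1 → posterior Beta(16/3, 12/5)
obs 4: x=0 → posterior Beta(16/3, 17/5)
obs 5: x=0 → posterior Beta(16/3, 22/5)

k = 2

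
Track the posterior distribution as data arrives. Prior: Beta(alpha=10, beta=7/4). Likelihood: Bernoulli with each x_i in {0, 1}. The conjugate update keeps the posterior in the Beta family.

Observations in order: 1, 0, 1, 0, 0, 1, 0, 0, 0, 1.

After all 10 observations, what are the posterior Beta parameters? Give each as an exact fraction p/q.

obs 1: x=1 → posterior Beta(11, 7/4)
obs 2: x=0 → posterior Beta(11, 11/4)
obs 3: x=1 → posterior Beta(12, 11/4)
obs 4: x=0 → posterior Beta(12, 15/4)
obs 5: x=0 → posterior Beta(12, 19/4)
obs 6: x=1 → posterior Beta(13, 19/4)
obs 7: x=0 → posterior Beta(13, 23/4)
obs 8: x=0 → posterior Beta(13, 27/4)
obs 9: x=0 → posterior Beta(13, 31/4)
obs 10: x=1 → posterior Beta(14, 31/4)

alpha=14, beta=31/4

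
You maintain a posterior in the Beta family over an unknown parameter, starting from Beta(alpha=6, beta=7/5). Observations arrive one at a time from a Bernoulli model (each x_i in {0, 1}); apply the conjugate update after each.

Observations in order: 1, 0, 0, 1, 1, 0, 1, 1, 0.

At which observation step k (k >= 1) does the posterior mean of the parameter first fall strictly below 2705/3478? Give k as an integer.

k = 2

obs 1: x=1 → posterior Beta(7, 7/5)
obs 2: x=0 → posterior Beta(7, 12/5)
obs 3: x=0 → posterior Beta(7, 17/5)
obs 4: x=1 → posterior Beta(8, 17/5)
obs 5: x=1 → posterior Beta(9, 17/5)
obs 6: x=0 → posterior Beta(9, 22/5)
obs 7: x=1 → posterior Beta(10, 22/5)
obs 8: x=1 → posterior Beta(11, 22/5)
obs 9: x=0 → posterior Beta(11, 27/5)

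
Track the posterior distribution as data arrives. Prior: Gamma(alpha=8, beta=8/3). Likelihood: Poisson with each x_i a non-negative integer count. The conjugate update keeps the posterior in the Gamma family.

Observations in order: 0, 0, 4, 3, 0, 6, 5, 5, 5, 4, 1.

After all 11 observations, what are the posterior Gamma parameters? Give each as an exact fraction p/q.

alpha=41, beta=41/3

obs 1: x=0 → posterior Gamma(8, 11/3)
obs 2: x=0 → posterior Gamma(8, 14/3)
obs 3: x=4 → posterior Gamma(12, 17/3)
obs 4: x=3 → posterior Gamma(15, 20/3)
obs 5: x=0 → posterior Gamma(15, 23/3)
obs 6: x=6 → posterior Gamma(21, 26/3)
obs 7: x=5 → posterior Gamma(26, 29/3)
obs 8: x=5 → posterior Gamma(31, 32/3)
obs 9: x=5 → posterior Gamma(36, 35/3)
obs 10: x=4 → posterior Gamma(40, 38/3)
obs 11: x=1 → posterior Gamma(41, 41/3)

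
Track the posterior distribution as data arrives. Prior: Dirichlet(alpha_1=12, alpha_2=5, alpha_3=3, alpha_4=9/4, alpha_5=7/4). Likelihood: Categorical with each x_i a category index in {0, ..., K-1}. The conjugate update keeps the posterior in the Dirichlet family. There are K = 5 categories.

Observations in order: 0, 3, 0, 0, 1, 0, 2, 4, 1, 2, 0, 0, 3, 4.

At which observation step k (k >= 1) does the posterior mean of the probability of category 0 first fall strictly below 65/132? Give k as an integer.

obs 1: x=0 → posterior Dirichlet(13, 5, 3, 9/4, 7/4)
obs 2: x=3 → posterior Dirichlet(13, 5, 3, 13/4, 7/4)
obs 3: x=0 → posterior Dirichlet(14, 5, 3, 13/4, 7/4)
obs 4: x=0 → posterior Dirichlet(15, 5, 3, 13/4, 7/4)
obs 5: x=1 → posterior Dirichlet(15, 6, 3, 13/4, 7/4)
obs 6: x=0 → posterior Dirichlet(16, 6, 3, 13/4, 7/4)
obs 7: x=2 → posterior Dirichlet(16, 6, 4, 13/4, 7/4)
obs 8: x=4 → posterior Dirichlet(16, 6, 4, 13/4, 11/4)
obs 9: x=1 → posterior Dirichlet(16, 7, 4, 13/4, 11/4)
obs 10: x=2 → posterior Dirichlet(16, 7, 5, 13/4, 11/4)
obs 11: x=0 → posterior Dirichlet(17, 7, 5, 13/4, 11/4)
obs 12: x=0 → posterior Dirichlet(18, 7, 5, 13/4, 11/4)
obs 13: x=3 → posterior Dirichlet(18, 7, 5, 17/4, 11/4)
obs 14: x=4 → posterior Dirichlet(18, 7, 5, 17/4, 15/4)

k = 9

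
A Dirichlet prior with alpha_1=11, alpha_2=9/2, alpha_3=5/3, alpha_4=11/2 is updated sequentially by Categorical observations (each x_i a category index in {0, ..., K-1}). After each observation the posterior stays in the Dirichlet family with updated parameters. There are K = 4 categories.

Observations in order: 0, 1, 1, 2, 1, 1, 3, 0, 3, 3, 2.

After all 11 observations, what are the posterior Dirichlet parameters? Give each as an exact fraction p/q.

alpha_1=13, alpha_2=17/2, alpha_3=11/3, alpha_4=17/2

obs 1: x=0 → posterior Dirichlet(12, 9/2, 5/3, 11/2)
obs 2: x=1 → posterior Dirichlet(12, 11/2, 5/3, 11/2)
obs 3: x=1 → posterior Dirichlet(12, 13/2, 5/3, 11/2)
obs 4: x=2 → posterior Dirichlet(12, 13/2, 8/3, 11/2)
obs 5: x=1 → posterior Dirichlet(12, 15/2, 8/3, 11/2)
obs 6: x=1 → posterior Dirichlet(12, 17/2, 8/3, 11/2)
obs 7: x=3 → posterior Dirichlet(12, 17/2, 8/3, 13/2)
obs 8: x=0 → posterior Dirichlet(13, 17/2, 8/3, 13/2)
obs 9: x=3 → posterior Dirichlet(13, 17/2, 8/3, 15/2)
obs 10: x=3 → posterior Dirichlet(13, 17/2, 8/3, 17/2)
obs 11: x=2 → posterior Dirichlet(13, 17/2, 11/3, 17/2)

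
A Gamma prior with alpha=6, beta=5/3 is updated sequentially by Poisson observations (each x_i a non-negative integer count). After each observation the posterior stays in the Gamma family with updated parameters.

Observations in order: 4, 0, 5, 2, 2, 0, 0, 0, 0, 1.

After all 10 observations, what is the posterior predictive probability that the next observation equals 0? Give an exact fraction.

7609583501588058567047119140625/39415944008219710658556042674176

obs 1: x=4 → posterior Gamma(10, 8/3)
obs 2: x=0 → posterior Gamma(10, 11/3)
obs 3: x=5 → posterior Gamma(15, 14/3)
obs 4: x=2 → posterior Gamma(17, 17/3)
obs 5: x=2 → posterior Gamma(19, 20/3)
obs 6: x=0 → posterior Gamma(19, 23/3)
obs 7: x=0 → posterior Gamma(19, 26/3)
obs 8: x=0 → posterior Gamma(19, 29/3)
obs 9: x=0 → posterior Gamma(19, 32/3)
obs 10: x=1 → posterior Gamma(20, 35/3)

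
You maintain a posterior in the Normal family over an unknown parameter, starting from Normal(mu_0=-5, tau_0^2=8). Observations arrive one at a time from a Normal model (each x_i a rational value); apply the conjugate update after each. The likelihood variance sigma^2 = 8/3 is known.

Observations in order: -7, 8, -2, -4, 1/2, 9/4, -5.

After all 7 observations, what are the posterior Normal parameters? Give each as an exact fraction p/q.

obs 1: x=-7 → posterior Normal(-13/2, 2)
obs 2: x=8 → posterior Normal(-2/7, 8/7)
obs 3: x=-2 → posterior Normal(-4/5, 4/5)
obs 4: x=-4 → posterior Normal(-20/13, 8/13)
obs 5: x=1/2 → posterior Normal(-37/32, 1/2)
obs 6: x=9/4 → posterior Normal(-47/76, 8/19)
obs 7: x=-5 → posterior Normal(-107/88, 4/11)

mu_0=-107/88, tau_0^2=4/11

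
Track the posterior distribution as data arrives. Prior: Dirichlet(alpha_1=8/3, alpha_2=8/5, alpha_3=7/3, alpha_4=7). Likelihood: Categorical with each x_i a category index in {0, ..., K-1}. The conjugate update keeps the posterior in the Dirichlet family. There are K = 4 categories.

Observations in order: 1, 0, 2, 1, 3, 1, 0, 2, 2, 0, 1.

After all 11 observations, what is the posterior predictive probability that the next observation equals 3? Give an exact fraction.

obs 1: x=1 → posterior Dirichlet(8/3, 13/5, 7/3, 7)
obs 2: x=0 → posterior Dirichlet(11/3, 13/5, 7/3, 7)
obs 3: x=2 → posterior Dirichlet(11/3, 13/5, 10/3, 7)
obs 4: x=1 → posterior Dirichlet(11/3, 18/5, 10/3, 7)
obs 5: x=3 → posterior Dirichlet(11/3, 18/5, 10/3, 8)
obs 6: x=1 → posterior Dirichlet(11/3, 23/5, 10/3, 8)
obs 7: x=0 → posterior Dirichlet(14/3, 23/5, 10/3, 8)
obs 8: x=2 → posterior Dirichlet(14/3, 23/5, 13/3, 8)
obs 9: x=2 → posterior Dirichlet(14/3, 23/5, 16/3, 8)
obs 10: x=0 → posterior Dirichlet(17/3, 23/5, 16/3, 8)
obs 11: x=1 → posterior Dirichlet(17/3, 28/5, 16/3, 8)

40/123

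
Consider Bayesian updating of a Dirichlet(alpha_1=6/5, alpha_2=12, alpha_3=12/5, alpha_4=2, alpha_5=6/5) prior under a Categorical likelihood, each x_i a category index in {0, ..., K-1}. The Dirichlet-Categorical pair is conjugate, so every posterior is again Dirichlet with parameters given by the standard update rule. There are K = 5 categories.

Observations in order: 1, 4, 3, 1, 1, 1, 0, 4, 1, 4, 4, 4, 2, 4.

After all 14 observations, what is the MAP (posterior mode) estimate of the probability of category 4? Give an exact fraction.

31/139

obs 1: x=1 → posterior Dirichlet(6/5, 13, 12/5, 2, 6/5)
obs 2: x=4 → posterior Dirichlet(6/5, 13, 12/5, 2, 11/5)
obs 3: x=3 → posterior Dirichlet(6/5, 13, 12/5, 3, 11/5)
obs 4: x=1 → posterior Dirichlet(6/5, 14, 12/5, 3, 11/5)
obs 5: x=1 → posterior Dirichlet(6/5, 15, 12/5, 3, 11/5)
obs 6: x=1 → posterior Dirichlet(6/5, 16, 12/5, 3, 11/5)
obs 7: x=0 → posterior Dirichlet(11/5, 16, 12/5, 3, 11/5)
obs 8: x=4 → posterior Dirichlet(11/5, 16, 12/5, 3, 16/5)
obs 9: x=1 → posterior Dirichlet(11/5, 17, 12/5, 3, 16/5)
obs 10: x=4 → posterior Dirichlet(11/5, 17, 12/5, 3, 21/5)
obs 11: x=4 → posterior Dirichlet(11/5, 17, 12/5, 3, 26/5)
obs 12: x=4 → posterior Dirichlet(11/5, 17, 12/5, 3, 31/5)
obs 13: x=2 → posterior Dirichlet(11/5, 17, 17/5, 3, 31/5)
obs 14: x=4 → posterior Dirichlet(11/5, 17, 17/5, 3, 36/5)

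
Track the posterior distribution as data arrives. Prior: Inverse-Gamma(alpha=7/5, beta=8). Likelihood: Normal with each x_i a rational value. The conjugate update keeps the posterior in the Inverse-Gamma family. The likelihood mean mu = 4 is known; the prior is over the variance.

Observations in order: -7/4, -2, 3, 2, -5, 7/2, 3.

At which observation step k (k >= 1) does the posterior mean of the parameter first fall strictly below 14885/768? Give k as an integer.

k = 4

obs 1: x=-7/4 → posterior Inverse-Gamma(19/10, 785/32)
obs 2: x=-2 → posterior Inverse-Gamma(12/5, 1361/32)
obs 3: x=3 → posterior Inverse-Gamma(29/10, 1377/32)
obs 4: x=2 → posterior Inverse-Gamma(17/5, 1441/32)
obs 5: x=-5 → posterior Inverse-Gamma(39/10, 2737/32)
obs 6: x=7/2 → posterior Inverse-Gamma(22/5, 2741/32)
obs 7: x=3 → posterior Inverse-Gamma(49/10, 2757/32)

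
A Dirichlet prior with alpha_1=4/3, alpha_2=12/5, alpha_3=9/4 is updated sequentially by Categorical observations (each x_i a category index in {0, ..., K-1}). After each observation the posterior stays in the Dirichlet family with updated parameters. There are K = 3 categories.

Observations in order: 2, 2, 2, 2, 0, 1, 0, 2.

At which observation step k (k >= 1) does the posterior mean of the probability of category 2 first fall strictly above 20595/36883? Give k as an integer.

obs 1: x=2 → posterior Dirichlet(4/3, 12/5, 13/4)
obs 2: x=2 → posterior Dirichlet(4/3, 12/5, 17/4)
obs 3: x=2 → posterior Dirichlet(4/3, 12/5, 21/4)
obs 4: x=2 → posterior Dirichlet(4/3, 12/5, 25/4)
obs 5: x=0 → posterior Dirichlet(7/3, 12/5, 25/4)
obs 6: x=1 → posterior Dirichlet(7/3, 17/5, 25/4)
obs 7: x=0 → posterior Dirichlet(10/3, 17/5, 25/4)
obs 8: x=2 → posterior Dirichlet(10/3, 17/5, 29/4)

k = 3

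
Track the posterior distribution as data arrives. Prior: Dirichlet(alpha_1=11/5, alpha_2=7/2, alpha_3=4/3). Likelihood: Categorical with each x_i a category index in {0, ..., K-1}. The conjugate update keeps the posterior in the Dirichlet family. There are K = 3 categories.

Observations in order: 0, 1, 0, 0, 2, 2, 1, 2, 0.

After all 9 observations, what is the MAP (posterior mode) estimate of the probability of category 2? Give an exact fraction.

100/391

obs 1: x=0 → posterior Dirichlet(16/5, 7/2, 4/3)
obs 2: x=1 → posterior Dirichlet(16/5, 9/2, 4/3)
obs 3: x=0 → posterior Dirichlet(21/5, 9/2, 4/3)
obs 4: x=0 → posterior Dirichlet(26/5, 9/2, 4/3)
obs 5: x=2 → posterior Dirichlet(26/5, 9/2, 7/3)
obs 6: x=2 → posterior Dirichlet(26/5, 9/2, 10/3)
obs 7: x=1 → posterior Dirichlet(26/5, 11/2, 10/3)
obs 8: x=2 → posterior Dirichlet(26/5, 11/2, 13/3)
obs 9: x=0 → posterior Dirichlet(31/5, 11/2, 13/3)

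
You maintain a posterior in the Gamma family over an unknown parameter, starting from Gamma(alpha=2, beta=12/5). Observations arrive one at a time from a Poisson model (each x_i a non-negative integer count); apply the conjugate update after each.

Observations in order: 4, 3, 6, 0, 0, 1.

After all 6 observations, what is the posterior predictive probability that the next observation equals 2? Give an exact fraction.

318762748924575751621273190400/1252453015827223091648143056289

obs 1: x=4 → posterior Gamma(6, 17/5)
obs 2: x=3 → posterior Gamma(9, 22/5)
obs 3: x=6 → posterior Gamma(15, 27/5)
obs 4: x=0 → posterior Gamma(15, 32/5)
obs 5: x=0 → posterior Gamma(15, 37/5)
obs 6: x=1 → posterior Gamma(16, 42/5)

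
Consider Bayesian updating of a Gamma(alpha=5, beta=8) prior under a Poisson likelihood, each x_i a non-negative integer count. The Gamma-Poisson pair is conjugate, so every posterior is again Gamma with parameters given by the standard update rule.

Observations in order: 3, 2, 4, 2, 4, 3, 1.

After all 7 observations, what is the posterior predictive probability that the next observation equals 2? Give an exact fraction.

obs 1: x=3 → posterior Gamma(8, 9)
obs 2: x=2 → posterior Gamma(10, 10)
obs 3: x=4 → posterior Gamma(14, 11)
obs 4: x=2 → posterior Gamma(16, 12)
obs 5: x=4 → posterior Gamma(20, 13)
obs 6: x=3 → posterior Gamma(23, 14)
obs 7: x=1 → posterior Gamma(24, 15)

1262558414702117443084716796875/5070602400912917605986812821504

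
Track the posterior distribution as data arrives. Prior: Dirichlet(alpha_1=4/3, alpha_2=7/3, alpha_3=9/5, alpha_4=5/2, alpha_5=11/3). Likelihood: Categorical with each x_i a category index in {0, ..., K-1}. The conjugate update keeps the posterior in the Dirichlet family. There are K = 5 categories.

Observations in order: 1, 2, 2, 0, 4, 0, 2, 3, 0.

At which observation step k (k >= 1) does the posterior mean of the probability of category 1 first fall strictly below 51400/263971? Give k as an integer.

k = 6

obs 1: x=1 → posterior Dirichlet(4/3, 10/3, 9/5, 5/2, 11/3)
obs 2: x=2 → posterior Dirichlet(4/3, 10/3, 14/5, 5/2, 11/3)
obs 3: x=2 → posterior Dirichlet(4/3, 10/3, 19/5, 5/2, 11/3)
obs 4: x=0 → posterior Dirichlet(7/3, 10/3, 19/5, 5/2, 11/3)
obs 5: x=4 → posterior Dirichlet(7/3, 10/3, 19/5, 5/2, 14/3)
obs 6: x=0 → posterior Dirichlet(10/3, 10/3, 19/5, 5/2, 14/3)
obs 7: x=2 → posterior Dirichlet(10/3, 10/3, 24/5, 5/2, 14/3)
obs 8: x=3 → posterior Dirichlet(10/3, 10/3, 24/5, 7/2, 14/3)
obs 9: x=0 → posterior Dirichlet(13/3, 10/3, 24/5, 7/2, 14/3)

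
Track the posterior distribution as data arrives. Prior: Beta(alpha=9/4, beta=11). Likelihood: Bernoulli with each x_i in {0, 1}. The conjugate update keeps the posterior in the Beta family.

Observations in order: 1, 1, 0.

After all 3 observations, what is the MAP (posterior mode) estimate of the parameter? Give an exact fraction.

obs 1: x=1 → posterior Beta(13/4, 11)
obs 2: x=1 → posterior Beta(17/4, 11)
obs 3: x=0 → posterior Beta(17/4, 12)

13/57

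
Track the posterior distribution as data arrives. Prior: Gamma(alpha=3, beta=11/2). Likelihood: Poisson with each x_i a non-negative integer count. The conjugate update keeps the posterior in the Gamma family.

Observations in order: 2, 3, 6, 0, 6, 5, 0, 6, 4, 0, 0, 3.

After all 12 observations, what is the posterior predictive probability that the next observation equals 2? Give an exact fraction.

obs 1: x=2 → posterior Gamma(5, 13/2)
obs 2: x=3 → posterior Gamma(8, 15/2)
obs 3: x=6 → posterior Gamma(14, 17/2)
obs 4: x=0 → posterior Gamma(14, 19/2)
obs 5: x=6 → posterior Gamma(20, 21/2)
obs 6: x=5 → posterior Gamma(25, 23/2)
obs 7: x=0 → posterior Gamma(25, 25/2)
obs 8: x=6 → posterior Gamma(31, 27/2)
obs 9: x=4 → posterior Gamma(35, 29/2)
obs 10: x=0 → posterior Gamma(35, 31/2)
obs 11: x=0 → posterior Gamma(35, 33/2)
obs 12: x=3 → posterior Gamma(38, 35/2)

140108306779174247504596947637838761147577315568923950195312500/534649250915012063273309653845946926220190993810950712361813601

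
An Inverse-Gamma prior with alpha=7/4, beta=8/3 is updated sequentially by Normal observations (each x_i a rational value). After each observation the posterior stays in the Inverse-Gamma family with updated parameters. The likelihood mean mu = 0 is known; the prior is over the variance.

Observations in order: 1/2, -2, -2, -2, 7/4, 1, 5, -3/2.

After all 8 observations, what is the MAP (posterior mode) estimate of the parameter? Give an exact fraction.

obs 1: x=1/2 → posterior Inverse-Gamma(9/4, 67/24)
obs 2: x=-2 → posterior Inverse-Gamma(11/4, 115/24)
obs 3: x=-2 → posterior Inverse-Gamma(13/4, 163/24)
obs 4: x=-2 → posterior Inverse-Gamma(15/4, 211/24)
obs 5: x=7/4 → posterior Inverse-Gamma(17/4, 991/96)
obs 6: x=1 → posterior Inverse-Gamma(19/4, 1039/96)
obs 7: x=5 → posterior Inverse-Gamma(21/4, 2239/96)
obs 8: x=-3/2 → posterior Inverse-Gamma(23/4, 2347/96)

2347/648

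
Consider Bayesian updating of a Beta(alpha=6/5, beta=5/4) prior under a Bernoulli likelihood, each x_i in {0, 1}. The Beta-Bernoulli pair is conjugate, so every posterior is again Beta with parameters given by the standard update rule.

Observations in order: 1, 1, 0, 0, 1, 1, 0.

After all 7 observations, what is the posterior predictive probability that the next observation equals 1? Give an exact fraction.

obs 1: x=1 → posterior Beta(11/5, 5/4)
obs 2: x=1 → posterior Beta(16/5, 5/4)
obs 3: x=0 → posterior Beta(16/5, 9/4)
obs 4: x=0 → posterior Beta(16/5, 13/4)
obs 5: x=1 → posterior Beta(21/5, 13/4)
obs 6: x=1 → posterior Beta(26/5, 13/4)
obs 7: x=0 → posterior Beta(26/5, 17/4)

104/189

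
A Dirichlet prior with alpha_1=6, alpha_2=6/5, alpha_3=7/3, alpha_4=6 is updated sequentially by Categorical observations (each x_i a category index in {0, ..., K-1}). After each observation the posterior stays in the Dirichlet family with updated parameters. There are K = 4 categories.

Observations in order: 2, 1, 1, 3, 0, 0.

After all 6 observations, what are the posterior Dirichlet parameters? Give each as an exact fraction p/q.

obs 1: x=2 → posterior Dirichlet(6, 6/5, 10/3, 6)
obs 2: x=1 → posterior Dirichlet(6, 11/5, 10/3, 6)
obs 3: x=1 → posterior Dirichlet(6, 16/5, 10/3, 6)
obs 4: x=3 → posterior Dirichlet(6, 16/5, 10/3, 7)
obs 5: x=0 → posterior Dirichlet(7, 16/5, 10/3, 7)
obs 6: x=0 → posterior Dirichlet(8, 16/5, 10/3, 7)

alpha_1=8, alpha_2=16/5, alpha_3=10/3, alpha_4=7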